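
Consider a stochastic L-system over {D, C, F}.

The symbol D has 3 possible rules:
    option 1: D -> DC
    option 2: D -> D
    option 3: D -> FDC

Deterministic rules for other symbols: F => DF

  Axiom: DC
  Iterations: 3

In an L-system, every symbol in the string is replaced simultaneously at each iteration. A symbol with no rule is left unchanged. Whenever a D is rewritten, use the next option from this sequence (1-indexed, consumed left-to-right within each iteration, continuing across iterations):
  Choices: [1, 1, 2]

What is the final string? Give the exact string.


Step 0: DC
Step 1: DCC  (used choices [1])
Step 2: DCCC  (used choices [1])
Step 3: DCCC  (used choices [2])

Answer: DCCC


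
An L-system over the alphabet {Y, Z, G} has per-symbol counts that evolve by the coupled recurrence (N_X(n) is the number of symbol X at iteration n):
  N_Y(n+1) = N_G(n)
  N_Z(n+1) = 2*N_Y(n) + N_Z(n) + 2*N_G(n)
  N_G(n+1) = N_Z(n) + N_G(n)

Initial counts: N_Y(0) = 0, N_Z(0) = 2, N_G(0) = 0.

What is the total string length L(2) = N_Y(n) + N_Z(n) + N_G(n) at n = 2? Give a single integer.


Answer: 12

Derivation:
Step 0: N_Y=0, N_Z=2, N_G=0, L=2
Step 1: N_Y=0, N_Z=2, N_G=2, L=4
Step 2: N_Y=2, N_Z=6, N_G=4, L=12


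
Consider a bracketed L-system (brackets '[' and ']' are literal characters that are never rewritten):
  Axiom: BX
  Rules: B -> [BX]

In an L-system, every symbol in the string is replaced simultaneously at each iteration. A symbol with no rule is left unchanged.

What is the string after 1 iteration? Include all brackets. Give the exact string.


Step 0: BX
Step 1: [BX]X

Answer: [BX]X


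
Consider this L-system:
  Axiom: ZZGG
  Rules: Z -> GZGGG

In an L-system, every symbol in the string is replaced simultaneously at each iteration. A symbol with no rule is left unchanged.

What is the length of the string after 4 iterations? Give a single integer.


Answer: 36

Derivation:
Step 0: length = 4
Step 1: length = 12
Step 2: length = 20
Step 3: length = 28
Step 4: length = 36


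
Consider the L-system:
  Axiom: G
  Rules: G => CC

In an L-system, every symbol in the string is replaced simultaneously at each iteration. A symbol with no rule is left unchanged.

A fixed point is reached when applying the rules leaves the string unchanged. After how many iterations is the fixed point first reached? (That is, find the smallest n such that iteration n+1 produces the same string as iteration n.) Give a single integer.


Step 0: G
Step 1: CC
Step 2: CC  (unchanged — fixed point at step 1)

Answer: 1


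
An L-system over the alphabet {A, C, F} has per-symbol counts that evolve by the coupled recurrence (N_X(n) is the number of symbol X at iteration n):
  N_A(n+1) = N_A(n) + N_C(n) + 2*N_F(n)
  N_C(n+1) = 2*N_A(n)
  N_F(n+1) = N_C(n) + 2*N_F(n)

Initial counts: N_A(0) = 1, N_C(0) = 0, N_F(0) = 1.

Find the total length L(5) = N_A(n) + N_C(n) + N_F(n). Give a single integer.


Step 0: N_A=1, N_C=0, N_F=1, L=2
Step 1: N_A=3, N_C=2, N_F=2, L=7
Step 2: N_A=9, N_C=6, N_F=6, L=21
Step 3: N_A=27, N_C=18, N_F=18, L=63
Step 4: N_A=81, N_C=54, N_F=54, L=189
Step 5: N_A=243, N_C=162, N_F=162, L=567

Answer: 567


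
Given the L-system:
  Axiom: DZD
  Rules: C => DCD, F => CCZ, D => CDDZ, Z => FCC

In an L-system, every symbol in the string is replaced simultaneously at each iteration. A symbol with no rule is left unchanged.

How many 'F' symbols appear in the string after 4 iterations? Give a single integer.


Answer: 18

Derivation:
Step 0: DZD  (0 'F')
Step 1: CDDZFCCCDDZ  (1 'F')
Step 2: DCDCDDZCDDZFCCCCZDCDDCDDCDCDDZCDDZFCC  (2 'F')
Step 3: CDDZDCDCDDZDCDCDDZCDDZFCCDCDCDDZCDDZFCCCCZDCDDCDDCDDCDFCCCDDZDCDCDDZCDDZDCDCDDZCDDZDCDCDDZDCDCDDZCDDZFCCDCDCDDZCDDZFCCCCZDCDDCD  (5 'F')
Step 4: DCDCDDZCDDZFCCCDDZDCDCDDZDCDCDDZCDDZFCCCDDZDCDCDDZDCDCDDZCDDZFCCDCDCDDZCDDZFCCCCZDCDDCDCDDZDCDCDDZDCDCDDZCDDZFCCDCDCDDZCDDZFCCCCZDCDDCDDCDDCDFCCCDDZDCDCDDZCDDZDCDCDDZCDDZDCDCDDZCDDZDCDCDDZCCZDCDDCDDCDCDDZCDDZFCCCDDZDCDCDDZDCDCDDZCDDZFCCDCDCDDZCDDZFCCCDDZDCDCDDZDCDCDDZCDDZFCCDCDCDDZCDDZFCCCDDZDCDCDDZDCDCDDZCDDZFCCCDDZDCDCDDZDCDCDDZCDDZFCCDCDCDDZCDDZFCCCCZDCDDCDCDDZDCDCDDZDCDCDDZCDDZFCCDCDCDDZCDDZFCCCCZDCDDCDDCDDCDFCCCDDZDCDCDDZCDDZDCDCDDZ  (18 'F')


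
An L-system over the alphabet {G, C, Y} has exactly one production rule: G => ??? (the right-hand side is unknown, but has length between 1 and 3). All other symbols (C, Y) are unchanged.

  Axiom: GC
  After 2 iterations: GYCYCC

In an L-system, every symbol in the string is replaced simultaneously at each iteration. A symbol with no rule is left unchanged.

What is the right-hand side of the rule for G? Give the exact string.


Trying G => GYC:
  Step 0: GC
  Step 1: GYCC
  Step 2: GYCYCC
Matches the given result.

Answer: GYC


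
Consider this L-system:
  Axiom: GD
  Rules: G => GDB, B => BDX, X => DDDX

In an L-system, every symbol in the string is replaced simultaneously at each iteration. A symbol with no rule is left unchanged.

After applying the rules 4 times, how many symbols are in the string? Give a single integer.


Step 0: length = 2
Step 1: length = 4
Step 2: length = 8
Step 3: length = 17
Step 4: length = 34

Answer: 34


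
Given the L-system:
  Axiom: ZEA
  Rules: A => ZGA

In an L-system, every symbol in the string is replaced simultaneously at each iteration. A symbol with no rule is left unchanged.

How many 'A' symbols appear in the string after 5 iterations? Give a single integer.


Answer: 1

Derivation:
Step 0: ZEA  (1 'A')
Step 1: ZEZGA  (1 'A')
Step 2: ZEZGZGA  (1 'A')
Step 3: ZEZGZGZGA  (1 'A')
Step 4: ZEZGZGZGZGA  (1 'A')
Step 5: ZEZGZGZGZGZGA  (1 'A')


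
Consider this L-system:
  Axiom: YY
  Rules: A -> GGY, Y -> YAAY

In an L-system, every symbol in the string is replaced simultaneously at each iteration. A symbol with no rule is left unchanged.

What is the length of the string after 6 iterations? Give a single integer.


Step 0: length = 2
Step 1: length = 8
Step 2: length = 28
Step 3: length = 80
Step 4: length = 224
Step 5: length = 616
Step 6: length = 1688

Answer: 1688


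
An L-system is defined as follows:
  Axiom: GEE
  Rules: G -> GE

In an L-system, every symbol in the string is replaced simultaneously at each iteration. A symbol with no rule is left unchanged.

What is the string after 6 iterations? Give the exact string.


Step 0: GEE
Step 1: GEEE
Step 2: GEEEE
Step 3: GEEEEE
Step 4: GEEEEEE
Step 5: GEEEEEEE
Step 6: GEEEEEEEE

Answer: GEEEEEEEE


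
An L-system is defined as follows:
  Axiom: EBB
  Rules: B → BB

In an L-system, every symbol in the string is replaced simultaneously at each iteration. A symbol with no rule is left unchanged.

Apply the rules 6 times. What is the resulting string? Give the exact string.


Answer: EBBBBBBBBBBBBBBBBBBBBBBBBBBBBBBBBBBBBBBBBBBBBBBBBBBBBBBBBBBBBBBBBBBBBBBBBBBBBBBBBBBBBBBBBBBBBBBBBBBBBBBBBBBBBBBBBBBBBBBBBBBBBBBBB

Derivation:
Step 0: EBB
Step 1: EBBBB
Step 2: EBBBBBBBB
Step 3: EBBBBBBBBBBBBBBBB
Step 4: EBBBBBBBBBBBBBBBBBBBBBBBBBBBBBBBB
Step 5: EBBBBBBBBBBBBBBBBBBBBBBBBBBBBBBBBBBBBBBBBBBBBBBBBBBBBBBBBBBBBBBBB
Step 6: EBBBBBBBBBBBBBBBBBBBBBBBBBBBBBBBBBBBBBBBBBBBBBBBBBBBBBBBBBBBBBBBBBBBBBBBBBBBBBBBBBBBBBBBBBBBBBBBBBBBBBBBBBBBBBBBBBBBBBBBBBBBBBBBB


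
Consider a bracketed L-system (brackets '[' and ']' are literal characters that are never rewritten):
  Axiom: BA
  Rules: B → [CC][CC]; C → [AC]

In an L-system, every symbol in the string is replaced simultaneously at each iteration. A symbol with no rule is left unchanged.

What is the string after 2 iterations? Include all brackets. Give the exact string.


Step 0: BA
Step 1: [CC][CC]A
Step 2: [[AC][AC]][[AC][AC]]A

Answer: [[AC][AC]][[AC][AC]]A


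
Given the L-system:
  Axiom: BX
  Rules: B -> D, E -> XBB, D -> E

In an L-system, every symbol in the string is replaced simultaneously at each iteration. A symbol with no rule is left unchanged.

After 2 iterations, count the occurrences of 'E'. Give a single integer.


Answer: 1

Derivation:
Step 0: BX  (0 'E')
Step 1: DX  (0 'E')
Step 2: EX  (1 'E')


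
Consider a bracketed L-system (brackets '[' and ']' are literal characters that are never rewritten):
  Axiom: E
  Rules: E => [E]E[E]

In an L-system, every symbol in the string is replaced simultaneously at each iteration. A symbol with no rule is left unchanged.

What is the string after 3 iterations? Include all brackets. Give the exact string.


Answer: [[[E]E[E]][E]E[E][[E]E[E]]][[E]E[E]][E]E[E][[E]E[E]][[[E]E[E]][E]E[E][[E]E[E]]]

Derivation:
Step 0: E
Step 1: [E]E[E]
Step 2: [[E]E[E]][E]E[E][[E]E[E]]
Step 3: [[[E]E[E]][E]E[E][[E]E[E]]][[E]E[E]][E]E[E][[E]E[E]][[[E]E[E]][E]E[E][[E]E[E]]]


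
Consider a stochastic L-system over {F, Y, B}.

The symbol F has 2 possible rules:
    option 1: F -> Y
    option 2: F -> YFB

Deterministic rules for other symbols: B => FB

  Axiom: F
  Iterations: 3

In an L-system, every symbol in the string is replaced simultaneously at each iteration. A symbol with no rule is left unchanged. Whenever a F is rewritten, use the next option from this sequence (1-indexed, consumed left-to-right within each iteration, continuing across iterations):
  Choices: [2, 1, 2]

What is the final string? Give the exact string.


Answer: YYYFBFB

Derivation:
Step 0: F
Step 1: YFB  (used choices [2])
Step 2: YYFB  (used choices [1])
Step 3: YYYFBFB  (used choices [2])


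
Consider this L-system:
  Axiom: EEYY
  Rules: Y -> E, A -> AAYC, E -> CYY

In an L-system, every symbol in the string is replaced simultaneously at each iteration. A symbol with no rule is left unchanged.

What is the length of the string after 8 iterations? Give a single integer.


Step 0: length = 4
Step 1: length = 8
Step 2: length = 12
Step 3: length = 20
Step 4: length = 28
Step 5: length = 44
Step 6: length = 60
Step 7: length = 92
Step 8: length = 124

Answer: 124


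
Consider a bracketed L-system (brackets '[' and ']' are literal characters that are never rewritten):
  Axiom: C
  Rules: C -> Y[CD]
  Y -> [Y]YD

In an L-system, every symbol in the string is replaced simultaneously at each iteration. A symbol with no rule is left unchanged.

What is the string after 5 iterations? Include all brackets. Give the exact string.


Answer: [[[[Y]YD][Y]YDD][[Y]YD][Y]YDDD][[[Y]YD][Y]YDD][[Y]YD][Y]YDDDD[[[[Y]YD][Y]YDD][[Y]YD][Y]YDDD[[[Y]YD][Y]YDD[[Y]YD[Y[CD]D]D]D]D]

Derivation:
Step 0: C
Step 1: Y[CD]
Step 2: [Y]YD[Y[CD]D]
Step 3: [[Y]YD][Y]YDD[[Y]YD[Y[CD]D]D]
Step 4: [[[Y]YD][Y]YDD][[Y]YD][Y]YDDD[[[Y]YD][Y]YDD[[Y]YD[Y[CD]D]D]D]
Step 5: [[[[Y]YD][Y]YDD][[Y]YD][Y]YDDD][[[Y]YD][Y]YDD][[Y]YD][Y]YDDDD[[[[Y]YD][Y]YDD][[Y]YD][Y]YDDD[[[Y]YD][Y]YDD[[Y]YD[Y[CD]D]D]D]D]


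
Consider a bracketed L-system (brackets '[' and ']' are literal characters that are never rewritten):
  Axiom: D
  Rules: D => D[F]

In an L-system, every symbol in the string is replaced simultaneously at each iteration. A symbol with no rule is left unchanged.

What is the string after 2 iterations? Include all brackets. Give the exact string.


Step 0: D
Step 1: D[F]
Step 2: D[F][F]

Answer: D[F][F]


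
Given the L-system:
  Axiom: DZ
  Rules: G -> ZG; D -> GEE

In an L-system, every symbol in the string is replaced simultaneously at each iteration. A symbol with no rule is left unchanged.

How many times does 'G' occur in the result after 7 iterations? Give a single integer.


Answer: 1

Derivation:
Step 0: DZ  (0 'G')
Step 1: GEEZ  (1 'G')
Step 2: ZGEEZ  (1 'G')
Step 3: ZZGEEZ  (1 'G')
Step 4: ZZZGEEZ  (1 'G')
Step 5: ZZZZGEEZ  (1 'G')
Step 6: ZZZZZGEEZ  (1 'G')
Step 7: ZZZZZZGEEZ  (1 'G')


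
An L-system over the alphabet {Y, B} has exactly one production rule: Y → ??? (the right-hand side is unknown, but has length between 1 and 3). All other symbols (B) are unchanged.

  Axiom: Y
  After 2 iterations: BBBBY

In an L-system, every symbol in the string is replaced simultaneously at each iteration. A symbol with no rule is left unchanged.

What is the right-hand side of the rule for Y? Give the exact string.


Trying Y → BBY:
  Step 0: Y
  Step 1: BBY
  Step 2: BBBBY
Matches the given result.

Answer: BBY


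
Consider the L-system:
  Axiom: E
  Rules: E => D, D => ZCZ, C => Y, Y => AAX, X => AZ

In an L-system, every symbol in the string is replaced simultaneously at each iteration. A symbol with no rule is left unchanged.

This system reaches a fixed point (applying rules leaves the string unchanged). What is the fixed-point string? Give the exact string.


Step 0: E
Step 1: D
Step 2: ZCZ
Step 3: ZYZ
Step 4: ZAAXZ
Step 5: ZAAAZZ
Step 6: ZAAAZZ  (unchanged — fixed point at step 5)

Answer: ZAAAZZ


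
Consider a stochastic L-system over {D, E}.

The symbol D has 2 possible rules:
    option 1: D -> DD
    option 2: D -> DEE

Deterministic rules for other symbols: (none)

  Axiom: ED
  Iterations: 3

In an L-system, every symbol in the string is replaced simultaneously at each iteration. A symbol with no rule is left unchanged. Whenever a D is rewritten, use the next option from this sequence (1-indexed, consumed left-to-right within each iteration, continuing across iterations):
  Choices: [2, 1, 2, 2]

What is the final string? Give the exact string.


Step 0: ED
Step 1: EDEE  (used choices [2])
Step 2: EDDEE  (used choices [1])
Step 3: EDEEDEEEE  (used choices [2, 2])

Answer: EDEEDEEEE


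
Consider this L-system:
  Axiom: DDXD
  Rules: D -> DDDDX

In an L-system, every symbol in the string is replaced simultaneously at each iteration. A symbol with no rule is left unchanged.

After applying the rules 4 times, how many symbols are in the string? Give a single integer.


Step 0: length = 4
Step 1: length = 16
Step 2: length = 64
Step 3: length = 256
Step 4: length = 1024

Answer: 1024


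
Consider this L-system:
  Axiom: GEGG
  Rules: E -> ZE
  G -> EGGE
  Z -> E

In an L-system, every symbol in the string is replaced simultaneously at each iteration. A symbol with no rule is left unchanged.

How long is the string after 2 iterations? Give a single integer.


Answer: 39

Derivation:
Step 0: length = 4
Step 1: length = 14
Step 2: length = 39


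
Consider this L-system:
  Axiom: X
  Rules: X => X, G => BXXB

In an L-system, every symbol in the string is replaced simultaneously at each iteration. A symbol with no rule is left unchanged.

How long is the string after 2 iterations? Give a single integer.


Step 0: length = 1
Step 1: length = 1
Step 2: length = 1

Answer: 1


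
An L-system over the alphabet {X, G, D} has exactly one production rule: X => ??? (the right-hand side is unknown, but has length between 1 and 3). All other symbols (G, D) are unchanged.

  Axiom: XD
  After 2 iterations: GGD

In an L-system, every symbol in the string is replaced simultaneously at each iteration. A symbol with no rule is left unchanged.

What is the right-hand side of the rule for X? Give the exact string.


Answer: GG

Derivation:
Trying X => GG:
  Step 0: XD
  Step 1: GGD
  Step 2: GGD
Matches the given result.


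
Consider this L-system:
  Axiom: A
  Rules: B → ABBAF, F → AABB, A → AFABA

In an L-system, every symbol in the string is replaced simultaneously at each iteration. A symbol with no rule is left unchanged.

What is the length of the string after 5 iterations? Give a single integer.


Step 0: length = 1
Step 1: length = 5
Step 2: length = 24
Step 3: length = 116
Step 4: length = 560
Step 5: length = 2704

Answer: 2704


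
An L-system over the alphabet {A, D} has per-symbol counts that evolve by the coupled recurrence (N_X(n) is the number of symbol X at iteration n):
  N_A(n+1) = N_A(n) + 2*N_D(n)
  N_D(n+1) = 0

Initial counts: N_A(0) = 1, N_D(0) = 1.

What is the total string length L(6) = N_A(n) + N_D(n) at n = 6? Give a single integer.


Answer: 3

Derivation:
Step 0: N_A=1, N_D=1, L=2
Step 1: N_A=3, N_D=0, L=3
Step 2: N_A=3, N_D=0, L=3
Step 3: N_A=3, N_D=0, L=3
Step 4: N_A=3, N_D=0, L=3
Step 5: N_A=3, N_D=0, L=3
Step 6: N_A=3, N_D=0, L=3


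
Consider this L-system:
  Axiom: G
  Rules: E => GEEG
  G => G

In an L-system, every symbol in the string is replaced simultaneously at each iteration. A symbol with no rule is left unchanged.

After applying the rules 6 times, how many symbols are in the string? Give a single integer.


Answer: 1

Derivation:
Step 0: length = 1
Step 1: length = 1
Step 2: length = 1
Step 3: length = 1
Step 4: length = 1
Step 5: length = 1
Step 6: length = 1


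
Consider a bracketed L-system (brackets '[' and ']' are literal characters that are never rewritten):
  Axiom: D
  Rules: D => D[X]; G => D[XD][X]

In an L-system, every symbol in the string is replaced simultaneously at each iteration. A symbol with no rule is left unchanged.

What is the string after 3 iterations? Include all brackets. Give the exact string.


Step 0: D
Step 1: D[X]
Step 2: D[X][X]
Step 3: D[X][X][X]

Answer: D[X][X][X]


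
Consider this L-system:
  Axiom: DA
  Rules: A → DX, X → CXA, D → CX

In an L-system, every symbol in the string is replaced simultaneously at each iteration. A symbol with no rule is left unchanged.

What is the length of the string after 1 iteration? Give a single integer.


Answer: 4

Derivation:
Step 0: length = 2
Step 1: length = 4


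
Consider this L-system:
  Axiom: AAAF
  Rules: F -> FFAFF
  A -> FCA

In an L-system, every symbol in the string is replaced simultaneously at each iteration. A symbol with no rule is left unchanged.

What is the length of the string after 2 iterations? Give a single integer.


Answer: 50

Derivation:
Step 0: length = 4
Step 1: length = 14
Step 2: length = 50


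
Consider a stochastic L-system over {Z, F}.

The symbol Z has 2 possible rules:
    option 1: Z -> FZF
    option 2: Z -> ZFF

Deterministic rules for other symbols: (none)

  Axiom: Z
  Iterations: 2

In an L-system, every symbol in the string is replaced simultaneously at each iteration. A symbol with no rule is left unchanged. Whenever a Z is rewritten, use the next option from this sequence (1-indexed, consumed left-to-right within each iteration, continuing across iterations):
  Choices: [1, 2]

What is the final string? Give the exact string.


Step 0: Z
Step 1: FZF  (used choices [1])
Step 2: FZFFF  (used choices [2])

Answer: FZFFF


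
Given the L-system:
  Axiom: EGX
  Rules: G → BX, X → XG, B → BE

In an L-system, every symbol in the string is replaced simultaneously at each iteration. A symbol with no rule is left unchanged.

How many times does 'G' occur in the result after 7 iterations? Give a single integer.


Step 0: EGX  (1 'G')
Step 1: EBXXG  (1 'G')
Step 2: EBEXGXGBX  (2 'G')
Step 3: EBEEXGBXXGBXBEXG  (3 'G')
Step 4: EBEEEXGBXBEXGXGBXBEXGBEEXGBX  (5 'G')
Step 5: EBEEEEXGBXBEXGBEEXGBXXGBXBEXGBEEXGBXBEEEXGBXBEXG  (8 'G')
Step 6: EBEEEEEXGBXBEXGBEEXGBXBEEEXGBXBEXGXGBXBEXGBEEXGBXBEEEXGBXBEXGBEEEEXGBXBEXGBEEXGBX  (13 'G')
Step 7: EBEEEEEEXGBXBEXGBEEXGBXBEEEXGBXBEXGBEEEEXGBXBEXGBEEXGBXXGBXBEXGBEEXGBXBEEEXGBXBEXGBEEEEXGBXBEXGBEEXGBXBEEEEEXGBXBEXGBEEXGBXBEEEXGBXBEXG  (21 'G')

Answer: 21


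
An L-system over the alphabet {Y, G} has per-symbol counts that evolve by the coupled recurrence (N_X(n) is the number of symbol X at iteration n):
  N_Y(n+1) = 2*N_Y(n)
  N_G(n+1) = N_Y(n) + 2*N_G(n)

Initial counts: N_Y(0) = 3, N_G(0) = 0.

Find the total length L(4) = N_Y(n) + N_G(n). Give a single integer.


Step 0: N_Y=3, N_G=0, L=3
Step 1: N_Y=6, N_G=3, L=9
Step 2: N_Y=12, N_G=12, L=24
Step 3: N_Y=24, N_G=36, L=60
Step 4: N_Y=48, N_G=96, L=144

Answer: 144


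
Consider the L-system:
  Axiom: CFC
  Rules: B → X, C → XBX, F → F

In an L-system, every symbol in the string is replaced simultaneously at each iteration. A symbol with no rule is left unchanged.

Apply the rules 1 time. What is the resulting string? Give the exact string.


Step 0: CFC
Step 1: XBXFXBX

Answer: XBXFXBX


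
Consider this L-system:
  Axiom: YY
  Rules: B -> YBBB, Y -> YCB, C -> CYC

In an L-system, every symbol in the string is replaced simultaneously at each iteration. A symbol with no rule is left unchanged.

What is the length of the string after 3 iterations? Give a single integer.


Answer: 68

Derivation:
Step 0: length = 2
Step 1: length = 6
Step 2: length = 20
Step 3: length = 68


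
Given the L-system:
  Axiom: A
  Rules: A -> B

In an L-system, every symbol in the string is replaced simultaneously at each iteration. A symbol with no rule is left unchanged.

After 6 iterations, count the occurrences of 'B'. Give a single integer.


Step 0: A  (0 'B')
Step 1: B  (1 'B')
Step 2: B  (1 'B')
Step 3: B  (1 'B')
Step 4: B  (1 'B')
Step 5: B  (1 'B')
Step 6: B  (1 'B')

Answer: 1


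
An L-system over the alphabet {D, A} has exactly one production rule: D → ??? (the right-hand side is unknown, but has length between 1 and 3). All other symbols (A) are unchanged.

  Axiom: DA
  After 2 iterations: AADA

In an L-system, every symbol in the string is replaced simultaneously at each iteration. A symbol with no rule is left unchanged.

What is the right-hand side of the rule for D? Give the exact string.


Trying D → AD:
  Step 0: DA
  Step 1: ADA
  Step 2: AADA
Matches the given result.

Answer: AD


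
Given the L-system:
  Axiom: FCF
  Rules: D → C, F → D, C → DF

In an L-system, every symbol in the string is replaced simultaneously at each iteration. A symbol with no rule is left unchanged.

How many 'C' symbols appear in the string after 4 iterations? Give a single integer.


Step 0: FCF  (1 'C')
Step 1: DDFD  (0 'C')
Step 2: CCDC  (3 'C')
Step 3: DFDFCDF  (1 'C')
Step 4: CDCDDFCD  (3 'C')

Answer: 3


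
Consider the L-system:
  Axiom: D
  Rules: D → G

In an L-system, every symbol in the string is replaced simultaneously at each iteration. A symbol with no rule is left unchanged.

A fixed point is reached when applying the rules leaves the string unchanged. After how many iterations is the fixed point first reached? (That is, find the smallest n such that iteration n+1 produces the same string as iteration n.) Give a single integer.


Step 0: D
Step 1: G
Step 2: G  (unchanged — fixed point at step 1)

Answer: 1


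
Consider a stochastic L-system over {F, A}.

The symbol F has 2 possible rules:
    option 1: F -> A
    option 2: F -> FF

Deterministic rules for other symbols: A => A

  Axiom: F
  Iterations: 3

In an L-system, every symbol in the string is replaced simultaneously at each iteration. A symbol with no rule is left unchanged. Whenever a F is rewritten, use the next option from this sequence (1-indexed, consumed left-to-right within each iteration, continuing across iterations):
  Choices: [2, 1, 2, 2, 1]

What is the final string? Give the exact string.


Step 0: F
Step 1: FF  (used choices [2])
Step 2: AFF  (used choices [1, 2])
Step 3: AFFA  (used choices [2, 1])

Answer: AFFA


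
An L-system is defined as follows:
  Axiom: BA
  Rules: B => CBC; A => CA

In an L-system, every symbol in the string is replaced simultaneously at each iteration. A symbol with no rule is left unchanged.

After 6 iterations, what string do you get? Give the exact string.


Step 0: BA
Step 1: CBCCA
Step 2: CCBCCCCA
Step 3: CCCBCCCCCCA
Step 4: CCCCBCCCCCCCCA
Step 5: CCCCCBCCCCCCCCCCA
Step 6: CCCCCCBCCCCCCCCCCCCA

Answer: CCCCCCBCCCCCCCCCCCCA


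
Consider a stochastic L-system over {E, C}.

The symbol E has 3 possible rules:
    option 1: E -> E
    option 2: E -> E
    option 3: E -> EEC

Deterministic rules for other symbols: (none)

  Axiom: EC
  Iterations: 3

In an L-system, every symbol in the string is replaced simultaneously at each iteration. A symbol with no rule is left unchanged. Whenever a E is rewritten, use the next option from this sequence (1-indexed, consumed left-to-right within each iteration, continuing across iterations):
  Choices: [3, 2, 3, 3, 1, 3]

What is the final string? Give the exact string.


Step 0: EC
Step 1: EECC  (used choices [3])
Step 2: EEECCC  (used choices [2, 3])
Step 3: EECEEECCCC  (used choices [3, 1, 3])

Answer: EECEEECCCC


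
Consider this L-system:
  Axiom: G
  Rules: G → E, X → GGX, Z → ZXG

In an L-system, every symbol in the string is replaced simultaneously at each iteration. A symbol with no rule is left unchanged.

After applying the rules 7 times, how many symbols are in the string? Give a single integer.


Step 0: length = 1
Step 1: length = 1
Step 2: length = 1
Step 3: length = 1
Step 4: length = 1
Step 5: length = 1
Step 6: length = 1
Step 7: length = 1

Answer: 1


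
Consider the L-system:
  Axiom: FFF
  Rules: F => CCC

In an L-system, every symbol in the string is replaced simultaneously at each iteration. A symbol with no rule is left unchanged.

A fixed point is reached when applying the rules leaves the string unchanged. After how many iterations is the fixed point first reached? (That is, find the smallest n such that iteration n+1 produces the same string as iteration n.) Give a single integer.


Step 0: FFF
Step 1: CCCCCCCCC
Step 2: CCCCCCCCC  (unchanged — fixed point at step 1)

Answer: 1


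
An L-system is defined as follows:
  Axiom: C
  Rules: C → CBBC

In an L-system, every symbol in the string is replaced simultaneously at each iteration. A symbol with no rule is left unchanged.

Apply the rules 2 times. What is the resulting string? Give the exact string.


Step 0: C
Step 1: CBBC
Step 2: CBBCBBCBBC

Answer: CBBCBBCBBC


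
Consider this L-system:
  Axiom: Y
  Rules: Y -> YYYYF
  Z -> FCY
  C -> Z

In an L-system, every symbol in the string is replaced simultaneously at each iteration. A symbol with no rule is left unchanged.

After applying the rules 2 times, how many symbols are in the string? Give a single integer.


Step 0: length = 1
Step 1: length = 5
Step 2: length = 21

Answer: 21


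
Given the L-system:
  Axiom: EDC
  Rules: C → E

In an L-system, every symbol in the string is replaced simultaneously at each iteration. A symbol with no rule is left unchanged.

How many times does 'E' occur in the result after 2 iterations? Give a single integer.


Answer: 2

Derivation:
Step 0: EDC  (1 'E')
Step 1: EDE  (2 'E')
Step 2: EDE  (2 'E')


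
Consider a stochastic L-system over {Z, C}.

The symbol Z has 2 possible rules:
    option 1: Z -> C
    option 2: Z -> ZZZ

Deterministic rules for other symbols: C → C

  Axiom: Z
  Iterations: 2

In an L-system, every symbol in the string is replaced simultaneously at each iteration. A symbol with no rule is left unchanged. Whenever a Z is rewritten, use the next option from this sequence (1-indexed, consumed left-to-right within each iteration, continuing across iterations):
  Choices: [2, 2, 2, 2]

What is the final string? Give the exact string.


Step 0: Z
Step 1: ZZZ  (used choices [2])
Step 2: ZZZZZZZZZ  (used choices [2, 2, 2])

Answer: ZZZZZZZZZ


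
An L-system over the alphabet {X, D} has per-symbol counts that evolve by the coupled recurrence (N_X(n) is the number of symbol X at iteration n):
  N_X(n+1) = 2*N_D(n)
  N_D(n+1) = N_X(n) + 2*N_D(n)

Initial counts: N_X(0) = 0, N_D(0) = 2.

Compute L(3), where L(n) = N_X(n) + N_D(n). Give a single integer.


Answer: 56

Derivation:
Step 0: N_X=0, N_D=2, L=2
Step 1: N_X=4, N_D=4, L=8
Step 2: N_X=8, N_D=12, L=20
Step 3: N_X=24, N_D=32, L=56


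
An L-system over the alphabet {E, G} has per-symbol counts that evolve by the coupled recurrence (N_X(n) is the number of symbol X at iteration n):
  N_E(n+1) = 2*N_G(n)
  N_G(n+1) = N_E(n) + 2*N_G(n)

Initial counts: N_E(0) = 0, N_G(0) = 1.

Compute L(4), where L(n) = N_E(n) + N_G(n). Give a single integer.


Answer: 76

Derivation:
Step 0: N_E=0, N_G=1, L=1
Step 1: N_E=2, N_G=2, L=4
Step 2: N_E=4, N_G=6, L=10
Step 3: N_E=12, N_G=16, L=28
Step 4: N_E=32, N_G=44, L=76


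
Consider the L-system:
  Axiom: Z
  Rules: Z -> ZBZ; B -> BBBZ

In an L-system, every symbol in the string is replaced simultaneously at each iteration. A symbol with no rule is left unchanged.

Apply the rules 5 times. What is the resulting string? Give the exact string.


Answer: ZBZBBBZZBZBBBZBBBZBBBZZBZZBZBBBZZBZBBBZBBBZBBBZZBZBBBZBBBZBBBZZBZBBBZBBBZBBBZZBZZBZBBBZZBZZBZBBBZZBZBBBZBBBZBBBZZBZZBZBBBZZBZBBBZBBBZBBBZZBZBBBZBBBZBBBZZBZBBBZBBBZBBBZZBZZBZBBBZZBZBBBZBBBZBBBZZBZBBBZBBBZBBBZZBZBBBZBBBZBBBZZBZZBZBBBZZBZBBBZBBBZBBBZZBZBBBZBBBZBBBZZBZBBBZBBBZBBBZZBZZBZBBBZZBZZBZBBBZZBZBBBZBBBZBBBZZBZZBZBBBZZBZZBZBBBZZBZBBBZBBBZBBBZZBZZBZBBBZZBZBBBZBBBZBBBZZBZBBBZBBBZBBBZZBZBBBZBBBZBBBZZBZZBZBBBZZBZZBZBBBZZBZBBBZBBBZBBBZZBZZBZBBBZZBZ

Derivation:
Step 0: Z
Step 1: ZBZ
Step 2: ZBZBBBZZBZ
Step 3: ZBZBBBZZBZBBBZBBBZBBBZZBZZBZBBBZZBZ
Step 4: ZBZBBBZZBZBBBZBBBZBBBZZBZZBZBBBZZBZBBBZBBBZBBBZZBZBBBZBBBZBBBZZBZBBBZBBBZBBBZZBZZBZBBBZZBZZBZBBBZZBZBBBZBBBZBBBZZBZZBZBBBZZBZ
Step 5: ZBZBBBZZBZBBBZBBBZBBBZZBZZBZBBBZZBZBBBZBBBZBBBZZBZBBBZBBBZBBBZZBZBBBZBBBZBBBZZBZZBZBBBZZBZZBZBBBZZBZBBBZBBBZBBBZZBZZBZBBBZZBZBBBZBBBZBBBZZBZBBBZBBBZBBBZZBZBBBZBBBZBBBZZBZZBZBBBZZBZBBBZBBBZBBBZZBZBBBZBBBZBBBZZBZBBBZBBBZBBBZZBZZBZBBBZZBZBBBZBBBZBBBZZBZBBBZBBBZBBBZZBZBBBZBBBZBBBZZBZZBZBBBZZBZZBZBBBZZBZBBBZBBBZBBBZZBZZBZBBBZZBZZBZBBBZZBZBBBZBBBZBBBZZBZZBZBBBZZBZBBBZBBBZBBBZZBZBBBZBBBZBBBZZBZBBBZBBBZBBBZZBZZBZBBBZZBZZBZBBBZZBZBBBZBBBZBBBZZBZZBZBBBZZBZ


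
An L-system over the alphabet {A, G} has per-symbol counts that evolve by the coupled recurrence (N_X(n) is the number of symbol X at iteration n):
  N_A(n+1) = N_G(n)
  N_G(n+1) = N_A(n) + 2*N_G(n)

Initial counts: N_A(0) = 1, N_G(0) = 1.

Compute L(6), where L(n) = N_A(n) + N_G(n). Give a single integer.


Answer: 338

Derivation:
Step 0: N_A=1, N_G=1, L=2
Step 1: N_A=1, N_G=3, L=4
Step 2: N_A=3, N_G=7, L=10
Step 3: N_A=7, N_G=17, L=24
Step 4: N_A=17, N_G=41, L=58
Step 5: N_A=41, N_G=99, L=140
Step 6: N_A=99, N_G=239, L=338


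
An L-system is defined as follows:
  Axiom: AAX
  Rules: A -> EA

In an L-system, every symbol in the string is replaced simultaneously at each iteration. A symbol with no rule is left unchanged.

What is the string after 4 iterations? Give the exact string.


Answer: EEEEAEEEEAX

Derivation:
Step 0: AAX
Step 1: EAEAX
Step 2: EEAEEAX
Step 3: EEEAEEEAX
Step 4: EEEEAEEEEAX


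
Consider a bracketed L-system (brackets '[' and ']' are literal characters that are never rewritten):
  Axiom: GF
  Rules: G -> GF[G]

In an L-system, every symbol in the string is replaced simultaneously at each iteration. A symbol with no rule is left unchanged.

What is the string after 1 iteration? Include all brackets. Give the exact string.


Step 0: GF
Step 1: GF[G]F

Answer: GF[G]F


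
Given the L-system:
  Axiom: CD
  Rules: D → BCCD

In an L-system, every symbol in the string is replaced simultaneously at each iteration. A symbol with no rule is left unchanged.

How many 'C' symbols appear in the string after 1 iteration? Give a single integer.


Step 0: CD  (1 'C')
Step 1: CBCCD  (3 'C')

Answer: 3


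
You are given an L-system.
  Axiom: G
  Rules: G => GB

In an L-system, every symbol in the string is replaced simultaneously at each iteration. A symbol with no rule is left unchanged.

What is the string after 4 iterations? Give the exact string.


Answer: GBBBB

Derivation:
Step 0: G
Step 1: GB
Step 2: GBB
Step 3: GBBB
Step 4: GBBBB


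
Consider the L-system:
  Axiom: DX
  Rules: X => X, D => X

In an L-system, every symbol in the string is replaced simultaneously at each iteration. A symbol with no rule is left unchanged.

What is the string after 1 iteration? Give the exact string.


Step 0: DX
Step 1: XX

Answer: XX


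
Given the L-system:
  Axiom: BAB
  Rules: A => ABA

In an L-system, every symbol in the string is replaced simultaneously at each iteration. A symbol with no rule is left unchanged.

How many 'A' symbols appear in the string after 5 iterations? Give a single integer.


Step 0: BAB  (1 'A')
Step 1: BABAB  (2 'A')
Step 2: BABABABAB  (4 'A')
Step 3: BABABABABABABABAB  (8 'A')
Step 4: BABABABABABABABABABABABABABABABAB  (16 'A')
Step 5: BABABABABABABABABABABABABABABABABABABABABABABABABABABABABABABABAB  (32 'A')

Answer: 32


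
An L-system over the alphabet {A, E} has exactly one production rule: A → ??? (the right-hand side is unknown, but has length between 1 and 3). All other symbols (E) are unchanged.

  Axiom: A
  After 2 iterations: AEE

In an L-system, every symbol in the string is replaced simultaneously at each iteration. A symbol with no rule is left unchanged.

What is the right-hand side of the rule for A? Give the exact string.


Trying A → AE:
  Step 0: A
  Step 1: AE
  Step 2: AEE
Matches the given result.

Answer: AE


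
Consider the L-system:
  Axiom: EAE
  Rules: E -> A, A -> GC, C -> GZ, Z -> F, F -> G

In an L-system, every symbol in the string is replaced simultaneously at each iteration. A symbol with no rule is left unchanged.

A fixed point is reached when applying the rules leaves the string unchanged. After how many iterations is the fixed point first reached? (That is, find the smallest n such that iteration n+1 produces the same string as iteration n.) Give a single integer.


Answer: 5

Derivation:
Step 0: EAE
Step 1: AGCA
Step 2: GCGGZGC
Step 3: GGZGGFGGZ
Step 4: GGFGGGGGF
Step 5: GGGGGGGGG
Step 6: GGGGGGGGG  (unchanged — fixed point at step 5)


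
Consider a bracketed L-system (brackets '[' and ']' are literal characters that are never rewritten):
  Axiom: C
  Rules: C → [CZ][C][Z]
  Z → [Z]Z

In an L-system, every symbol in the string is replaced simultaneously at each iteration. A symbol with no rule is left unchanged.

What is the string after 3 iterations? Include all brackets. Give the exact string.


Answer: [[[CZ][C][Z][Z]Z][[CZ][C][Z]][[Z]Z][[Z]Z][Z]Z][[[CZ][C][Z][Z]Z][[CZ][C][Z]][[Z]Z]][[[Z]Z][Z]Z]

Derivation:
Step 0: C
Step 1: [CZ][C][Z]
Step 2: [[CZ][C][Z][Z]Z][[CZ][C][Z]][[Z]Z]
Step 3: [[[CZ][C][Z][Z]Z][[CZ][C][Z]][[Z]Z][[Z]Z][Z]Z][[[CZ][C][Z][Z]Z][[CZ][C][Z]][[Z]Z]][[[Z]Z][Z]Z]


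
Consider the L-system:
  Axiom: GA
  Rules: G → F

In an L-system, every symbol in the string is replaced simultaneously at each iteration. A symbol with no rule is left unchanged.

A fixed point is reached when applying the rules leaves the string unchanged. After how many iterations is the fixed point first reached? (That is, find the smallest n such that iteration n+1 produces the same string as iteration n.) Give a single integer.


Answer: 1

Derivation:
Step 0: GA
Step 1: FA
Step 2: FA  (unchanged — fixed point at step 1)


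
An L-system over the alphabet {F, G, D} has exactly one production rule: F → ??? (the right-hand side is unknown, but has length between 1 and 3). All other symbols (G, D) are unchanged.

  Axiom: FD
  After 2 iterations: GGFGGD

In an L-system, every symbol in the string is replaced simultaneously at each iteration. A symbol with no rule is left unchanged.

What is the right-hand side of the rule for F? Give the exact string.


Answer: GFG

Derivation:
Trying F → GFG:
  Step 0: FD
  Step 1: GFGD
  Step 2: GGFGGD
Matches the given result.


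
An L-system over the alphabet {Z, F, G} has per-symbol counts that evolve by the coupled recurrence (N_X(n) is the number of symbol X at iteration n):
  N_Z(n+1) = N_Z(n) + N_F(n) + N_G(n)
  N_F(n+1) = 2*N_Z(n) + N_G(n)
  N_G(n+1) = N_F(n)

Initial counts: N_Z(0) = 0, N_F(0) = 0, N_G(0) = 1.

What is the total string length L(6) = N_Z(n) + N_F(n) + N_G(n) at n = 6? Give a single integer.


Answer: 169

Derivation:
Step 0: N_Z=0, N_F=0, N_G=1, L=1
Step 1: N_Z=1, N_F=1, N_G=0, L=2
Step 2: N_Z=2, N_F=2, N_G=1, L=5
Step 3: N_Z=5, N_F=5, N_G=2, L=12
Step 4: N_Z=12, N_F=12, N_G=5, L=29
Step 5: N_Z=29, N_F=29, N_G=12, L=70
Step 6: N_Z=70, N_F=70, N_G=29, L=169


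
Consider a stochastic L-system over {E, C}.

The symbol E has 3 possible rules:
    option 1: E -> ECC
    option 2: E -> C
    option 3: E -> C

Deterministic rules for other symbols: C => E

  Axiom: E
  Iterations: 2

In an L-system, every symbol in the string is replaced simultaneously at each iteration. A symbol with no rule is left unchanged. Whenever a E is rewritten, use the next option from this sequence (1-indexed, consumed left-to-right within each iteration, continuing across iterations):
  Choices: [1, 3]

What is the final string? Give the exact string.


Answer: CEE

Derivation:
Step 0: E
Step 1: ECC  (used choices [1])
Step 2: CEE  (used choices [3])


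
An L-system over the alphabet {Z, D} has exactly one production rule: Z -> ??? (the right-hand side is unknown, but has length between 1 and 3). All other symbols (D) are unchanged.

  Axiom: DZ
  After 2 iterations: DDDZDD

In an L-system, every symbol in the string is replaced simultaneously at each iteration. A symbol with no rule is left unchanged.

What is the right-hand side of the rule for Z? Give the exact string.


Answer: DZD

Derivation:
Trying Z -> DZD:
  Step 0: DZ
  Step 1: DDZD
  Step 2: DDDZDD
Matches the given result.


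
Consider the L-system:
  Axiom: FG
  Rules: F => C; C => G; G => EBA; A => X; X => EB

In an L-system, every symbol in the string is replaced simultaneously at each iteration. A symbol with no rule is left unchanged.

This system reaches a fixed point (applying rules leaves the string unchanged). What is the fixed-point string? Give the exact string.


Step 0: FG
Step 1: CEBA
Step 2: GEBX
Step 3: EBAEBEB
Step 4: EBXEBEB
Step 5: EBEBEBEB
Step 6: EBEBEBEB  (unchanged — fixed point at step 5)

Answer: EBEBEBEB


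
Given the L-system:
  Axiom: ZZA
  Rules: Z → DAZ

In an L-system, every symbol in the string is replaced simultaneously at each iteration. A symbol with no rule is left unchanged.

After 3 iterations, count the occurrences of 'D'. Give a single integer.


Answer: 6

Derivation:
Step 0: ZZA  (0 'D')
Step 1: DAZDAZA  (2 'D')
Step 2: DADAZDADAZA  (4 'D')
Step 3: DADADAZDADADAZA  (6 'D')


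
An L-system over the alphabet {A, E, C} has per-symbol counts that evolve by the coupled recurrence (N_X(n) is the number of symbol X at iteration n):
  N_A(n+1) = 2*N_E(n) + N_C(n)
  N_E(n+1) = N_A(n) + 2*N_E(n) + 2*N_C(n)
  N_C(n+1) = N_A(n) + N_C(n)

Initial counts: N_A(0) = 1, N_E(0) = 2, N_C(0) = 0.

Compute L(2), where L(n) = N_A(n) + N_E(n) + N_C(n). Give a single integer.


Step 0: N_A=1, N_E=2, N_C=0, L=3
Step 1: N_A=4, N_E=5, N_C=1, L=10
Step 2: N_A=11, N_E=16, N_C=5, L=32

Answer: 32


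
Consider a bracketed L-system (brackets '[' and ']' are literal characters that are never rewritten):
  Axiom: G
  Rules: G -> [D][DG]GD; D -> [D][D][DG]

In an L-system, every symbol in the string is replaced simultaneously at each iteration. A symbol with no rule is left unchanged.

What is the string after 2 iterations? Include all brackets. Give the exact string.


Answer: [[D][D][DG]][[D][D][DG][D][DG]GD][D][DG]GD[D][D][DG]

Derivation:
Step 0: G
Step 1: [D][DG]GD
Step 2: [[D][D][DG]][[D][D][DG][D][DG]GD][D][DG]GD[D][D][DG]


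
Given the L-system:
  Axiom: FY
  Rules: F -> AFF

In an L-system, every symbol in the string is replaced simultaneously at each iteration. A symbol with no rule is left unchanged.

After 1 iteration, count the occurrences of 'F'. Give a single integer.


Step 0: FY  (1 'F')
Step 1: AFFY  (2 'F')

Answer: 2


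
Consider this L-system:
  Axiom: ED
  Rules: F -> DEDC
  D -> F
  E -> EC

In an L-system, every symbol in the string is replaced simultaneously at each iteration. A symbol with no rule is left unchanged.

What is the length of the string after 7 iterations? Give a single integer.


Step 0: length = 2
Step 1: length = 3
Step 2: length = 7
Step 3: length = 9
Step 4: length = 17
Step 5: length = 21
Step 6: length = 37
Step 7: length = 45

Answer: 45


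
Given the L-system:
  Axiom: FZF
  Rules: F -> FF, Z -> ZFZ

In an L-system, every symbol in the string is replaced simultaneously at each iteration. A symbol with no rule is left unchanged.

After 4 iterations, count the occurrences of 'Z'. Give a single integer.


Step 0: FZF  (1 'Z')
Step 1: FFZFZFF  (2 'Z')
Step 2: FFFFZFZFFZFZFFFF  (4 'Z')
Step 3: FFFFFFFFZFZFFZFZFFFFZFZFFZFZFFFFFFFF  (8 'Z')
Step 4: FFFFFFFFFFFFFFFFZFZFFZFZFFFFZFZFFZFZFFFFFFFFZFZFFZFZFFFFZFZFFZFZFFFFFFFFFFFFFFFF  (16 'Z')

Answer: 16


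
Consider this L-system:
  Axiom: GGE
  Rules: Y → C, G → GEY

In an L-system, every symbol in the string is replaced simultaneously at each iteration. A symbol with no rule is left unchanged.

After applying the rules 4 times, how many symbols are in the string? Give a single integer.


Step 0: length = 3
Step 1: length = 7
Step 2: length = 11
Step 3: length = 15
Step 4: length = 19

Answer: 19
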